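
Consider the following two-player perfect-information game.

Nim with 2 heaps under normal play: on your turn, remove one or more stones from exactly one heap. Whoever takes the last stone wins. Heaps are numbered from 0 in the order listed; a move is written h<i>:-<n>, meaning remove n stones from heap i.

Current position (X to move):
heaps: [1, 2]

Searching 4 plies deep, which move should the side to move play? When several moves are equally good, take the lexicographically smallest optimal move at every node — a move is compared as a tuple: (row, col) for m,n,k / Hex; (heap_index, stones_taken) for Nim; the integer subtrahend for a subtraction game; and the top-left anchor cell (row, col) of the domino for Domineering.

X's best at [(1,2)]: h1:-1

ply 1, X at (1,2) | h0:-1=-1→(0,2); h1:-1=+1→(1,1)*; h1:-2=-1→(1,0)
ply 2, O at (1,1) | h0:-1=-1→(0,1)*; h1:-1=-1→(1,0)
ply 3, X at (0,1) | h1:-1=+1→(0,0)*
ply 4: (0,0) is terminal -1 (O); from (1,2) depth 4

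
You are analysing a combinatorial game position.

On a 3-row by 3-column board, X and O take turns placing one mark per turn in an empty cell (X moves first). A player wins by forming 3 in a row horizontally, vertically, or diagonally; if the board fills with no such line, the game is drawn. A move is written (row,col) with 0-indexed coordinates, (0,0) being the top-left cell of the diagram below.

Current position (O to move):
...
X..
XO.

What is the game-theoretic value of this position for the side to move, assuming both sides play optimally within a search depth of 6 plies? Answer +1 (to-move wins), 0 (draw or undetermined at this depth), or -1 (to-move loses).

value(.../X../XO., O) = -1

p1 O@[.../X../XO.]: (0,0)[O../X../XO.]-1* (0,1)[.O./X../XO.]-1 (0,2)[..O/X../XO.]-1 (1,1)[.../XO./XO.]-1 (1,2)[.../X.O/XO.]-1 (2,2)[.../X../XOO]-1
p2 X@[O../X../XO.]: (0,1)[OX./X../XO.]+0 (0,2)[O.X/X../XO.]-1 (1,1)[O../XX./XO.]+1* (1,2)[O../X.X/XO.]-1 (2,2)[O../X../XOX]-1
p3 O@[O../XX./XO.]: (0,1)[OO./XX./XO.]-1* (0,2)[O.O/XX./XO.]-1 (1,2)[O../XXO/XO.]-1 (2,2)[O../XX./XOO]-1
p4 X@[OO./XX./XO.]: (0,2)[OOX/XX./XO.]+1* (1,2)[OO./XXX/XO.]+1 (2,2)[OO./XX./XOX]-1
p5 O@[OOX/XX./XO.] terminal -1; root [.../X../XO.] d6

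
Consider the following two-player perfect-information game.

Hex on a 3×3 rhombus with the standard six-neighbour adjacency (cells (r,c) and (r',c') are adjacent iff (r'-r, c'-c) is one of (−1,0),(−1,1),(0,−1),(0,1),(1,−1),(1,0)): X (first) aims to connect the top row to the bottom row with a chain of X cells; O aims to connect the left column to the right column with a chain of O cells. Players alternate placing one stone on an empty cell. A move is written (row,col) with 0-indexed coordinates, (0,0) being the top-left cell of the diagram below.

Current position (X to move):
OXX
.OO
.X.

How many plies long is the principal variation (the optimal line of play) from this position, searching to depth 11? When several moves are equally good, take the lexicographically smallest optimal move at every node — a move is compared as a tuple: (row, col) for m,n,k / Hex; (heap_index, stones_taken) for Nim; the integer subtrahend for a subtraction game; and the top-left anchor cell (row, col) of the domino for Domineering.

p1 X@[OXX/.OO/.X.]: (1,0)[OXX/XOO/.X.]-1* (2,0)[OXX/.OO/XX.]-1 (2,2)[OXX/.OO/.XX]-1
p2 O@[OXX/XOO/.X.]: (2,0)[OXX/XOO/OX.]+1* (2,2)[OXX/XOO/.XO]-1
p3 X@[OXX/XOO/OX.] terminal -1; root [OXX/.OO/.X.] d11

PV length from [OXX/.OO/.X.]: 2 plies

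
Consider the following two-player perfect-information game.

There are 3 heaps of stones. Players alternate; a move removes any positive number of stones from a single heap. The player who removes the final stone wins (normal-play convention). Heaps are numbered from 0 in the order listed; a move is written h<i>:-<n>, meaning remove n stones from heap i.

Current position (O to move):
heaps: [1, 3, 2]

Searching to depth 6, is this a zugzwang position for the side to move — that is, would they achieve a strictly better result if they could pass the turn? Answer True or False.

[(1,3,2)] O move#1: h0:-1:-1/(0,3,2)*, h1:-1:-1/(1,2,2), h1:-2:-1/(1,1,2), h1:-3:-1/(1,0,2), h2:-1:-1/(1,3,1), h2:-2:-1/(1,3,0)
[(0,3,2)] X move#2: h1:-1:+1/(0,2,2)*, h1:-2:-1/(0,1,2), h1:-3:-1/(0,0,2), h2:-1:-1/(0,3,1), h2:-2:-1/(0,3,0)
[(0,2,2)] O move#3: h1:-1:-1/(0,1,2)*, h1:-2:-1/(0,0,2), h2:-1:-1/(0,2,1), h2:-2:-1/(0,2,0)
[(0,1,2)] X move#4: h1:-1:-1/(0,0,2), h2:-1:+1/(0,1,1)*, h2:-2:-1/(0,1,0)
[(0,1,1)] O move#5: h1:-1:-1/(0,0,1)*, h2:-1:-1/(0,1,0)
[(0,0,1)] X move#6: h2:-1:+1/(0,0,0)*
[(0,0,0)] end (terminal -1, O#7); searched (1,3,2) to 6
if O skipped the turn, X would face:
~ [(1,3,2)] X move#1: h0:-1:-1/(0,3,2)*, h1:-1:-1/(1,2,2), h1:-2:-1/(1,1,2), h1:-3:-1/(1,0,2), h2:-1:-1/(1,3,1), h2:-2:-1/(1,3,0)
~ [(0,3,2)] O move#2: h1:-1:+1/(0,2,2)*, h1:-2:-1/(0,1,2), h1:-3:-1/(0,0,2), h2:-1:-1/(0,3,1), h2:-2:-1/(0,3,0)
~ [(0,2,2)] X move#3: h1:-1:-1/(0,1,2)*, h1:-2:-1/(0,0,2), h2:-1:-1/(0,2,1), h2:-2:-1/(0,2,0)
~ [(0,1,2)] O move#4: h1:-1:-1/(0,0,2), h2:-1:+1/(0,1,1)*, h2:-2:-1/(0,1,0)
~ [(0,1,1)] X move#5: h1:-1:-1/(0,0,1)*, h2:-1:-1/(0,1,0)
~ [(0,0,1)] O move#6: h2:-1:+1/(0,0,0)*
~ [(0,0,0)] end (terminal -1, X#7); searched (1,3,2) to 6
compare (O): move=-1 vs pass=+1

zugzwang((1,3,2), O) = True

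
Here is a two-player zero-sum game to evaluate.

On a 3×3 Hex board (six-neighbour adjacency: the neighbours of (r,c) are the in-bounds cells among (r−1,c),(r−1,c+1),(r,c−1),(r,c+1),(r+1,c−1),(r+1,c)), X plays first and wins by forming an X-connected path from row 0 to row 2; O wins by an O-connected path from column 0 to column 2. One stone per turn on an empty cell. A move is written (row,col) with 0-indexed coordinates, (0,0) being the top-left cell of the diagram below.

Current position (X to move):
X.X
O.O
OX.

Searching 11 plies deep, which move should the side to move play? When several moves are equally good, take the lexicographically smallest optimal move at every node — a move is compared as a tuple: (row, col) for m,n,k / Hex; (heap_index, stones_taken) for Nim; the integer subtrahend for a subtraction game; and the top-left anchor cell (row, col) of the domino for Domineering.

X's best at [X.X/O.O/OX.]: (1,1)

[X.X/O.O/OX.] X move#1: (0,1):-1/XXX/O.O/OX., (1,1):+1/X.X/OXO/OX.*, (2,2):-1/X.X/O.O/OXX
[X.X/OXO/OX.] end (terminal -1, O#2); searched X.X/O.O/OX. to 11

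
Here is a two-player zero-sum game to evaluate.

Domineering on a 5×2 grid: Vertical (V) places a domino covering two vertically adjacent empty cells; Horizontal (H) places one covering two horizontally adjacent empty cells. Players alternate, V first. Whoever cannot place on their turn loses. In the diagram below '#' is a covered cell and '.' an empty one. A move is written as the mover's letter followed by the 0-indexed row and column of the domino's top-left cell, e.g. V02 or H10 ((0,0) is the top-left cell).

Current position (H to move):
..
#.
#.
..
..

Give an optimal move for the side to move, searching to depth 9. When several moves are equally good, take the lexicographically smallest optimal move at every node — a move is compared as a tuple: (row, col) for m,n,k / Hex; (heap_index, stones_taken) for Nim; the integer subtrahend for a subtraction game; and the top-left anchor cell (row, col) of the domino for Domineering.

[../#./#./../..] H move#1: H00:-1/##/#./#./../.., H30:+1/../#./#./##/..*, H40:+1/../#./#./../##
[../#./#./##/..] V move#2: V01:-1/.#/##/#./##/..*, V11:-1/../##/##/##/..
[.#/##/#./##/..] H move#3: H40:+1/.#/##/#./##/##*
[.#/##/#./##/##] end (terminal -1, V#4); searched ../#./#./../.. to 9

H's best at [../#./#./../..]: H30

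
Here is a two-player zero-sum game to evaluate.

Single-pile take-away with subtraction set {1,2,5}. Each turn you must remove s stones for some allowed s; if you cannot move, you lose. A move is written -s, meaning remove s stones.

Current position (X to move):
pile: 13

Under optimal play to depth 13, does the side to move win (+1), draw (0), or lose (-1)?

value(13, X) = +1

ply 1, X at 13 | -1=+1→12*; -2=-1→11; -5=-1→8
ply 2, O at 12 | -1=-1→11*; -2=-1→10; -5=-1→7
ply 3, X at 11 | -1=-1→10; -2=+1→9*; -5=+1→6
ply 4, O at 9 | -1=-1→8*; -2=-1→7; -5=-1→4
ply 5, X at 8 | -1=-1→7; -2=+1→6*; -5=+1→3
ply 6, O at 6 | -1=-1→5*; -2=-1→4; -5=-1→1
ply 7, X at 5 | -1=-1→4; -2=+1→3*; -5=+1→0
ply 8, O at 3 | -1=-1→2*; -2=-1→1
ply 9, X at 2 | -1=-1→1; -2=+1→0*
ply 10: 0 is terminal -1 (O); from 13 depth 13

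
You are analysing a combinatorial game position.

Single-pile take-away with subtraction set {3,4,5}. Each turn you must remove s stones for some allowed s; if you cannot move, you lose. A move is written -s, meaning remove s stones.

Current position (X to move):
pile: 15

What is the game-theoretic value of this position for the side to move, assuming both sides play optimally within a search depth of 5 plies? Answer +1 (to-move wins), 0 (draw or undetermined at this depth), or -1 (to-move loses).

value(15, X) = +1

[15] X move#1: -3:-1/12, -4:-1/11, -5:+1/10*
[10] O move#2: -3:-1/7*, -4:-1/6, -5:-1/5
[7] X move#3: -3:-1/4, -4:-1/3, -5:+1/2*
[2] end (terminal -1, O#4); searched 15 to 5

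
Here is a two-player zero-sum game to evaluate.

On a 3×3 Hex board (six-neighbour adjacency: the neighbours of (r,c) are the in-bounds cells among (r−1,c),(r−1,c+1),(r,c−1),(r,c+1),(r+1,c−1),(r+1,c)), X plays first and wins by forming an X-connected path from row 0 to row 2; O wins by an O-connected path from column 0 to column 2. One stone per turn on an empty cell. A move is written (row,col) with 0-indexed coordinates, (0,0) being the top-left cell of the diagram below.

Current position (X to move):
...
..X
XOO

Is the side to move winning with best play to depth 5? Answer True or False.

p1 X@[.../..X/XOO]: (0,0)[X../..X/XOO]+1* (0,1)[.X./..X/XOO]+1 (0,2)[..X/..X/XOO]+1 (1,0)[.../X.X/XOO]+1 (1,1)[.../.XX/XOO]+1
p2 O@[X../..X/XOO]: (0,1)[XO./..X/XOO]-1* (0,2)[X.O/..X/XOO]-1 (1,0)[X../O.X/XOO]-1 (1,1)[X../.OX/XOO]-1
p3 X@[XO./..X/XOO]: (0,2)[XOX/..X/XOO]+1* (1,0)[XO./X.X/XOO]+1 (1,1)[XO./.XX/XOO]+1
p4 O@[XOX/..X/XOO]: (1,0)[XOX/O.X/XOO]-1* (1,1)[XOX/.OX/XOO]-1
p5 X@[XOX/O.X/XOO]: (1,1)[XOX/OXX/XOO]+1*
p6 O@[XOX/OXX/XOO] terminal -1; root [.../..X/XOO] d5

X winning at [.../..X/XOO]: True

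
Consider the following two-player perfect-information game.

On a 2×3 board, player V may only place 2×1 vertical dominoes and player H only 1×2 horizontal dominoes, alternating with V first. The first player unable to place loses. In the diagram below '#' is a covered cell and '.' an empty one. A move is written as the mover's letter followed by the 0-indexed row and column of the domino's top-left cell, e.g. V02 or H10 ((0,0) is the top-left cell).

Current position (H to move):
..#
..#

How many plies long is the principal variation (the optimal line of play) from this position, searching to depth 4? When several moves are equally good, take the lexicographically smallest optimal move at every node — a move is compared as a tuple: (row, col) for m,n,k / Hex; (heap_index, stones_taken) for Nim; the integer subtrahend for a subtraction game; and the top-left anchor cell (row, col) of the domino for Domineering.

PV length from [..#/..#]: 1 ply

ply 1, H at ..#/..# | H00=+1→###/..#*; H10=+1→..#/###
ply 2: ###/..# is terminal -1 (V); from ..#/..# depth 4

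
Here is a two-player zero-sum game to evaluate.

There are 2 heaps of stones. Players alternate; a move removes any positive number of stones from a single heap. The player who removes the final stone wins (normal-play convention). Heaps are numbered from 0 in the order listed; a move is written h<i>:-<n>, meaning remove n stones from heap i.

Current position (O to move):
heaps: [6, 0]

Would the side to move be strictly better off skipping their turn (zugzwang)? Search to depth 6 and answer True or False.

zugzwang((6,0), O) = False

ply 1, O at (6,0) | h0:-1=-1→(5,0); h0:-2=-1→(4,0); h0:-3=-1→(3,0); h0:-4=-1→(2,0); h0:-5=-1→(1,0); h0:-6=+1→(0,0)*
ply 2: (0,0) is terminal -1 (X); from (6,0) depth 6
pass branch (X moves first from the same position):
  | ply 1, X at (6,0) | h0:-1=-1→(5,0); h0:-2=-1→(4,0); h0:-3=-1→(3,0); h0:-4=-1→(2,0); h0:-5=-1→(1,0); h0:-6=+1→(0,0)*
  | ply 2: (0,0) is terminal -1 (O); from (6,0) depth 6
O moving scores +1; O passing scores -1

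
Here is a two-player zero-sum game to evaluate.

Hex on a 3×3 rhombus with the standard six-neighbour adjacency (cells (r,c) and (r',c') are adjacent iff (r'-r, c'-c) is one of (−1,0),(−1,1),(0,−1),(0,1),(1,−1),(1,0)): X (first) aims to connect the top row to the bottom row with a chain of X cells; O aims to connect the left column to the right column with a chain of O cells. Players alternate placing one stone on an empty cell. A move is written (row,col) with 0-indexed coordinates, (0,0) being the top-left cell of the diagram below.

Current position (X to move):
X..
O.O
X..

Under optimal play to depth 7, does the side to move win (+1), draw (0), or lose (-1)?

value(X../O.O/X.., X) = +1

ply 1, X at X../O.O/X.. | (0,1)=-1→XX./O.O/X..; (0,2)=-1→X.X/O.O/X..; (1,1)=+1→X../OXO/X..*; (2,1)=-1→X../O.O/XX.; (2,2)=-1→X../O.O/X.X
ply 2, O at X../OXO/X.. | (0,1)=-1→XO./OXO/X..*; (0,2)=-1→X.O/OXO/X..; (2,1)=-1→X../OXO/XO.; (2,2)=-1→X../OXO/X.O
ply 3, X at XO./OXO/X.. | (0,2)=+1→XOX/OXO/X..*; (2,1)=-1→XO./OXO/XX.; (2,2)=-1→XO./OXO/X.X
ply 4: XOX/OXO/X.. is terminal -1 (O); from X../O.O/X.. depth 7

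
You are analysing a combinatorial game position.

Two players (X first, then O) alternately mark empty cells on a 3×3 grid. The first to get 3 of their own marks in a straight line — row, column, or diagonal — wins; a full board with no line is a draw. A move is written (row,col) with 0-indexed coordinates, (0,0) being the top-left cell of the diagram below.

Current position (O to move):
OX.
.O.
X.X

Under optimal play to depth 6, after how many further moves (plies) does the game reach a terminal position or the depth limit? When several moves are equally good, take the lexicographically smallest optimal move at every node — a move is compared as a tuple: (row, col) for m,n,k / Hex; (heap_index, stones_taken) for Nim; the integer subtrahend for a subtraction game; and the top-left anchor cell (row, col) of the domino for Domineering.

ply 1, O at OX./.O./X.X | (0,2)=-1→OXO/.O./X.X; (1,0)=-1→OX./OO./X.X; (1,2)=-1→OX./.OO/X.X; (2,1)=+0→OX./.O./XOX*
ply 2, X at OX./.O./XOX | (0,2)=+0→OXX/.O./XOX*; (1,0)=+0→OX./XO./XOX; (1,2)=+0→OX./.OX/XOX
ply 3, O at OXX/.O./XOX | (1,0)=-1→OXX/OO./XOX; (1,2)=+0→OXX/.OO/XOX*
ply 4, X at OXX/.OO/XOX | (1,0)=+0→OXX/XOO/XOX*
ply 5: OXX/XOO/XOX is terminal +0 (O); from OX./.O./X.X depth 6

PV length from [OX./.O./X.X]: 4 plies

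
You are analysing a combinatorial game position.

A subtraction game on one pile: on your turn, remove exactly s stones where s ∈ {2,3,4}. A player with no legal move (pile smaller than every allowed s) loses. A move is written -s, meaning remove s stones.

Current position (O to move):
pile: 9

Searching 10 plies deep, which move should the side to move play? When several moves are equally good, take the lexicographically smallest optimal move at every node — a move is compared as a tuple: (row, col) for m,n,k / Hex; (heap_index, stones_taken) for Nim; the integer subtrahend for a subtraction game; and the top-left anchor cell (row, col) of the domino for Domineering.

O's best at [9]: -2

[9] O move#1: -2:+1/7*, -3:+1/6, -4:-1/5
[7] X move#2: -2:-1/5*, -3:-1/4, -4:-1/3
[5] O move#3: -2:-1/3, -3:-1/2, -4:+1/1*
[1] end (terminal -1, X#4); searched 9 to 10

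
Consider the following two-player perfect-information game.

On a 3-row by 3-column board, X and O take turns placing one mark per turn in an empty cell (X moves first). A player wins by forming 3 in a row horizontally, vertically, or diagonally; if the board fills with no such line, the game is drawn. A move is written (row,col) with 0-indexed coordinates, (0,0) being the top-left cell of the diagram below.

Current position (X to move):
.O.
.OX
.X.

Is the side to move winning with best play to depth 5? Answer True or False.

p1 X@[.O./.OX/.X.]: (0,0)[XO./.OX/.X.]+0 (0,2)[.OX/.OX/.X.]+0 (1,0)[.O./XOX/.X.]-1 (2,0)[.O./.OX/XX.]+0 (2,2)[.O./.OX/.XX]+1*
p2 O@[.O./.OX/.XX]: (0,0)[OO./.OX/.XX]-1* (0,2)[.OO/.OX/.XX]-1 (1,0)[.O./OOX/.XX]-1 (2,0)[.O./.OX/OXX]-1
p3 X@[OO./.OX/.XX]: (0,2)[OOX/.OX/.XX]+1* (1,0)[OO./XOX/.XX]-1 (2,0)[OO./.OX/XXX]+1
p4 O@[OOX/.OX/.XX] terminal -1; root [.O./.OX/.X.] d5

X winning at [.O./.OX/.X.]: True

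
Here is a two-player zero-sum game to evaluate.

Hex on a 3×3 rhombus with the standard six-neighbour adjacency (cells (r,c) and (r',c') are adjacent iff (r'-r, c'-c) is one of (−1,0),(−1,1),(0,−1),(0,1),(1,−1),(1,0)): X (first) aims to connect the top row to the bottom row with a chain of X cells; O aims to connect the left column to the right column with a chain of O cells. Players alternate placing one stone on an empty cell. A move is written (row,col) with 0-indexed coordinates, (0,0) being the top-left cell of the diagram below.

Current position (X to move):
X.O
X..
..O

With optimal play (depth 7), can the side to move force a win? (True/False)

X winning at [X.O/X../..O]: True

ply 1, X at X.O/X../..O | (0,1)=-1→XXO/X../..O; (1,1)=+1→X.O/XX./..O*; (1,2)=-1→X.O/X.X/..O; (2,0)=+1→X.O/X../X.O; (2,1)=+1→X.O/X../.XO
ply 2, O at X.O/XX./..O | (0,1)=-1→XOO/XX./..O*; (1,2)=-1→X.O/XXO/..O; (2,0)=-1→X.O/XX./O.O; (2,1)=-1→X.O/XX./.OO
ply 3, X at XOO/XX./..O | (1,2)=+1→XOO/XXX/..O*; (2,0)=+1→XOO/XX./X.O; (2,1)=+1→XOO/XX./.XO
ply 4, O at XOO/XXX/..O | (2,0)=-1→XOO/XXX/O.O*; (2,1)=-1→XOO/XXX/.OO
ply 5, X at XOO/XXX/O.O | (2,1)=+1→XOO/XXX/OXO*
ply 6: XOO/XXX/OXO is terminal -1 (O); from X.O/X../..O depth 7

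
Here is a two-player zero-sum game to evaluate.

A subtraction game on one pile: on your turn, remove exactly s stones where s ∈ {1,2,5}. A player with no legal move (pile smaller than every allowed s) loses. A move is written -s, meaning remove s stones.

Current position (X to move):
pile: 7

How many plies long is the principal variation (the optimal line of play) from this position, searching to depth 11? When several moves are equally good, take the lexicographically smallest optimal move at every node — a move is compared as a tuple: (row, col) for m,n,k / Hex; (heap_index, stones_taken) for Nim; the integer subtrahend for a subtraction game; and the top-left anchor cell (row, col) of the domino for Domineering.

PV length from [7]: 5 plies

ply 1, X at 7 | -1=+1→6*; -2=-1→5; -5=-1→2
ply 2, O at 6 | -1=-1→5*; -2=-1→4; -5=-1→1
ply 3, X at 5 | -1=-1→4; -2=+1→3*; -5=+1→0
ply 4, O at 3 | -1=-1→2*; -2=-1→1
ply 5, X at 2 | -1=-1→1; -2=+1→0*
ply 6: 0 is terminal -1 (O); from 7 depth 11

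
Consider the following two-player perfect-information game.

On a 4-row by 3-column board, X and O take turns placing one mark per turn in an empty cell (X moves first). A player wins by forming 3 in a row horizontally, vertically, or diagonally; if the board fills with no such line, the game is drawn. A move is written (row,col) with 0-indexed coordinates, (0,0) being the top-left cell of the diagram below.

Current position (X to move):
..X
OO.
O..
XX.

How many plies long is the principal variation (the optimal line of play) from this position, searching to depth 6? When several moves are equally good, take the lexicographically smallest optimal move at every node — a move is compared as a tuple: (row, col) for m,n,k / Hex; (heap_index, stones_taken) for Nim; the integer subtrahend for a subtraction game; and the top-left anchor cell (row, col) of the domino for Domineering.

p1 X@[..X/OO./O../XX.]: (0,0)[X.X/OO./O../XX.]-1 (0,1)[.XX/OO./O../XX.]-1 (1,2)[..X/OOX/O../XX.]-1 (2,1)[..X/OO./OX./XX.]-1 (2,2)[..X/OO./O.X/XX.]-1 (3,2)[..X/OO./O../XXX]+1*
p2 O@[..X/OO./O../XXX] terminal -1; root [..X/OO./O../XX.] d6

PV length from [..X/OO./O../XX.]: 1 ply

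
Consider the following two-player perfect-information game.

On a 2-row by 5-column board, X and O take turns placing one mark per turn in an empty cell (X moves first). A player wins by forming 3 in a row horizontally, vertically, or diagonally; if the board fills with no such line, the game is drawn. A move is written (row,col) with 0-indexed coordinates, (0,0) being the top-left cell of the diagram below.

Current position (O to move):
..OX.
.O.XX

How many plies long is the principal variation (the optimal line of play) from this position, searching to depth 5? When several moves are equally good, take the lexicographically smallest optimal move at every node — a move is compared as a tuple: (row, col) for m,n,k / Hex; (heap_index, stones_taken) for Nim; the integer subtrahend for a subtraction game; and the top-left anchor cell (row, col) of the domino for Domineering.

p1 O@[..OX./.O.XX]: (0,0)[O.OX./.O.XX]-1 (0,1)[.OOX./.O.XX]-1 (0,4)[..OXO/.O.XX]-1 (1,0)[..OX./OO.XX]-1 (1,2)[..OX./.OOXX]+0*
p2 X@[..OX./.OOXX]: (0,0)[X.OX./.OOXX]-1 (0,1)[.XOX./.OOXX]-1 (0,4)[..OXX/.OOXX]-1 (1,0)[..OX./XOOXX]+0*
p3 O@[..OX./XOOXX]: (0,0)[O.OX./XOOXX]+0* (0,1)[.OOX./XOOXX]+0 (0,4)[..OXO/XOOXX]+0
p4 X@[O.OX./XOOXX]: (0,1)[OXOX./XOOXX]+0* (0,4)[O.OXX/XOOXX]-1
p5 O@[OXOX./XOOXX]: (0,4)[OXOXO/XOOXX]+0*
p6 X@[OXOXO/XOOXX] terminal +0; root [..OX./.O.XX] d5

PV length from [..OX./.O.XX]: 5 plies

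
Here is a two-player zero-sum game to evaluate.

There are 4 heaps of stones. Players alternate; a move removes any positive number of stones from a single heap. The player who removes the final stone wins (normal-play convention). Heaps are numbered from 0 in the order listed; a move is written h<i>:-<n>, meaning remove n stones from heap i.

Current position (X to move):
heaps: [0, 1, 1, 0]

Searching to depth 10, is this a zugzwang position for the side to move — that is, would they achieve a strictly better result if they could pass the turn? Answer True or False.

p1 X@[(0,1,1,0)]: h1:-1[(0,0,1,0)]-1* h2:-1[(0,1,0,0)]-1
p2 O@[(0,0,1,0)]: h2:-1[(0,0,0,0)]+1*
p3 X@[(0,0,0,0)] terminal -1; root [(0,1,1,0)] d10
pass branch (O moves first from the same position):
  | p1 O@[(0,1,1,0)]: h1:-1[(0,0,1,0)]-1* h2:-1[(0,1,0,0)]-1
  | p2 X@[(0,0,1,0)]: h2:-1[(0,0,0,0)]+1*
  | p3 O@[(0,0,0,0)] terminal -1; root [(0,1,1,0)] d10
X moving scores -1; X passing scores +1

zugzwang((0,1,1,0), X) = True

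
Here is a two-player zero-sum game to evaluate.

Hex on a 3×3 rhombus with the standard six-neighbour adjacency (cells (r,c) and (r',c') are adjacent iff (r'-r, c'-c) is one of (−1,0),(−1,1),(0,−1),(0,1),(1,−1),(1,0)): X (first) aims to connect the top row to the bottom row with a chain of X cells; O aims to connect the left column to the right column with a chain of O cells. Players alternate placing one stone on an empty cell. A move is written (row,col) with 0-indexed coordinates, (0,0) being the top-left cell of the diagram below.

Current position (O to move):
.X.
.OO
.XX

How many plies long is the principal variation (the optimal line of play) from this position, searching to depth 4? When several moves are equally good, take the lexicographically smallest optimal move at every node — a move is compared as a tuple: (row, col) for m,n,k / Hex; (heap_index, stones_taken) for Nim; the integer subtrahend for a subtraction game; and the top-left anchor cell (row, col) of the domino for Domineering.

p1 O@[.X./.OO/.XX]: (0,0)[OX./.OO/.XX]+1* (0,2)[.XO/.OO/.XX]+1 (1,0)[.X./OOO/.XX]+1 (2,0)[.X./.OO/OXX]+1
p2 X@[OX./.OO/.XX]: (0,2)[OXX/.OO/.XX]-1* (1,0)[OX./XOO/.XX]-1 (2,0)[OX./.OO/XXX]-1
p3 O@[OXX/.OO/.XX]: (1,0)[OXX/OOO/.XX]+1* (2,0)[OXX/.OO/OXX]+1
p4 X@[OXX/OOO/.XX] terminal -1; root [.X./.OO/.XX] d4

PV length from [.X./.OO/.XX]: 3 plies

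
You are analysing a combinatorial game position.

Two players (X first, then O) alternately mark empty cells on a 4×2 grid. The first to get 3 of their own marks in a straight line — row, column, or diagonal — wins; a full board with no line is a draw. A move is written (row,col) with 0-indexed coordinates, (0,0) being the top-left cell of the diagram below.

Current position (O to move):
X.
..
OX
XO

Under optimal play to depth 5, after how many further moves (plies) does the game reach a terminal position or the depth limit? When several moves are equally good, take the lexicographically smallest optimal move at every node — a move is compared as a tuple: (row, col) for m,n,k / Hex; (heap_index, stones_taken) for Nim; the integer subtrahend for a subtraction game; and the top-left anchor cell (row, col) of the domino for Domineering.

PV length from [X./../OX/XO]: 3 plies

p1 O@[X./../OX/XO]: (0,1)[XO/../OX/XO]+0* (1,0)[X./O./OX/XO]+0 (1,1)[X./.O/OX/XO]+0
p2 X@[XO/../OX/XO]: (1,0)[XO/X./OX/XO]+0* (1,1)[XO/.X/OX/XO]+0
p3 O@[XO/X./OX/XO]: (1,1)[XO/XO/OX/XO]+0*
p4 X@[XO/XO/OX/XO] terminal +0; root [X./../OX/XO] d5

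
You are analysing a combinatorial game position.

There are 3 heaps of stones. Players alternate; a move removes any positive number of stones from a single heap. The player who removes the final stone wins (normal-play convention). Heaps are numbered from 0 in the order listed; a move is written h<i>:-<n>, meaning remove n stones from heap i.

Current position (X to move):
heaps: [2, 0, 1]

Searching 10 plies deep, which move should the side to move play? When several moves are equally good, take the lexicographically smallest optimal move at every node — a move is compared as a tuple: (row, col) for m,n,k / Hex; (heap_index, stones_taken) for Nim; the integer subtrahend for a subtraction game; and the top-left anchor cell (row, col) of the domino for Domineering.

X's best at [(2,0,1)]: h0:-1

[(2,0,1)] X move#1: h0:-1:+1/(1,0,1)*, h0:-2:-1/(0,0,1), h2:-1:-1/(2,0,0)
[(1,0,1)] O move#2: h0:-1:-1/(0,0,1)*, h2:-1:-1/(1,0,0)
[(0,0,1)] X move#3: h2:-1:+1/(0,0,0)*
[(0,0,0)] end (terminal -1, O#4); searched (2,0,1) to 10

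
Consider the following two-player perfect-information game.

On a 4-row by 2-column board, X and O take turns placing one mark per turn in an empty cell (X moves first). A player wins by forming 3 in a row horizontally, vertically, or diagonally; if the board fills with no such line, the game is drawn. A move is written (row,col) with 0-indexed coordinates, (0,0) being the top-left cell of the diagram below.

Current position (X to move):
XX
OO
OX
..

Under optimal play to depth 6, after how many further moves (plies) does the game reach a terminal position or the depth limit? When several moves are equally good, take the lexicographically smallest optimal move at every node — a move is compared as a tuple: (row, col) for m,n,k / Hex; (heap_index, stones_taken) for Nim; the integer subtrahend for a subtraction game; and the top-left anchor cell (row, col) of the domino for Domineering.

PV length from [XX/OO/OX/..]: 2 plies

p1 X@[XX/OO/OX/..]: (3,0)[XX/OO/OX/X.]+0* (3,1)[XX/OO/OX/.X]-1
p2 O@[XX/OO/OX/X.]: (3,1)[XX/OO/OX/XO]+0*
p3 X@[XX/OO/OX/XO] terminal +0; root [XX/OO/OX/..] d6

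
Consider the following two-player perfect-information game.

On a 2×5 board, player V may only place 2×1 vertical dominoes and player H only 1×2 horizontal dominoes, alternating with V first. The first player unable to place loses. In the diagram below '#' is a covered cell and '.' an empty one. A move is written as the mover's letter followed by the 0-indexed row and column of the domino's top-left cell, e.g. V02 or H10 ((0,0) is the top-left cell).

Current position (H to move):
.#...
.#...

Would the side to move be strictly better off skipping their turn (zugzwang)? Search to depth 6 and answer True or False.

p1 H@[.#.../.#...]: H02[.###./.#...]-1* H03[.#.##/.#...]-1 H12[.#.../.###.]-1 H13[.#.../.#.##]-1
p2 V@[.###./.#...]: V00[####./##...]-1 V04[.####/.#..#]+1*
p3 H@[.####/.#..#]: H12[.####/.####]-1*
p4 V@[.####/.####]: V00[#####/#####]+1*
p5 H@[#####/#####] terminal -1; root [.#.../.#...] d6
pass branch (V moves first from the same position):
  | p1 V@[.#.../.#...]: V00[##.../##...]-1 V02[.##../.##..]-1 V03[.#.#./.#.#.]+1* V04[.#..#/.#..#]-1
  | p2 H@[.#.#./.#.#.] terminal -1; root [.#.../.#...] d6
H moving scores -1; H passing scores -1

zugzwang(.#.../.#..., H) = False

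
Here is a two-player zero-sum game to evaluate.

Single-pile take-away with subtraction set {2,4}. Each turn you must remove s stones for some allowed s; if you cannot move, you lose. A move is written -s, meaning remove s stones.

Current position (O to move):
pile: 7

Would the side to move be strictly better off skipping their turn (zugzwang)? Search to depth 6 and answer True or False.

p1 O@[7]: -2[5]-1* -4[3]-1
p2 X@[5]: -2[3]-1 -4[1]+1*
p3 O@[1] terminal -1; root [7] d6
pass branch (X moves first from the same position):
  | p1 X@[7]: -2[5]-1* -4[3]-1
  | p2 O@[5]: -2[3]-1 -4[1]+1*
  | p3 X@[1] terminal -1; root [7] d6
O moving scores -1; O passing scores +1

zugzwang(7, O) = True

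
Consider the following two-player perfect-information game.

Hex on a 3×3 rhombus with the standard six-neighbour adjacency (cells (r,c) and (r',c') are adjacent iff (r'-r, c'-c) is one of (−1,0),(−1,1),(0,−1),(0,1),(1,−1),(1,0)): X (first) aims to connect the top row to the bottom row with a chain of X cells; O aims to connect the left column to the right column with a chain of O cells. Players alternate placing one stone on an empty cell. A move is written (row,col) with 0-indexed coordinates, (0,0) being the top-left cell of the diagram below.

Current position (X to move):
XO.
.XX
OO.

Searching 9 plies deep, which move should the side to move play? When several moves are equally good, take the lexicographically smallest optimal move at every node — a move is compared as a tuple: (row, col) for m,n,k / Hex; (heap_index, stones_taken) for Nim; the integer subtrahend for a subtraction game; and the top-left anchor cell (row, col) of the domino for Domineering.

ply 1, X at XO./.XX/OO. | (0,2)=-1→XOX/.XX/OO.; (1,0)=-1→XO./XXX/OO.; (2,2)=+1→XO./.XX/OOX*
ply 2, O at XO./.XX/OOX | (0,2)=-1→XOO/.XX/OOX*; (1,0)=-1→XO./OXX/OOX
ply 3, X at XOO/.XX/OOX | (1,0)=+1→XOO/XXX/OOX*
ply 4: XOO/XXX/OOX is terminal -1 (O); from XO./.XX/OO. depth 9

X's best at [XO./.XX/OO.]: (2,2)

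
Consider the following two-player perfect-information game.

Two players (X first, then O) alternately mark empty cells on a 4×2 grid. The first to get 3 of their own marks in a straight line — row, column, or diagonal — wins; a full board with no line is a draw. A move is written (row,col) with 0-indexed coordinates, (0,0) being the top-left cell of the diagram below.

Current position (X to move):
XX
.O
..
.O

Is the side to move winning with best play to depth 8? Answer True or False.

X winning at [XX/.O/../.O]: False

ply 1, X at XX/.O/../.O | (1,0)=-1→XX/XO/../.O; (2,0)=-1→XX/.O/X./.O; (2,1)=+0→XX/.O/.X/.O*; (3,0)=-1→XX/.O/../XO
ply 2, O at XX/.O/.X/.O | (1,0)=+0→XX/OO/.X/.O*; (2,0)=+0→XX/.O/OX/.O; (3,0)=+0→XX/.O/.X/OO
ply 3, X at XX/OO/.X/.O | (2,0)=+0→XX/OO/XX/.O*; (3,0)=+0→XX/OO/.X/XO
ply 4, O at XX/OO/XX/.O | (3,0)=+0→XX/OO/XX/OO*
ply 5: XX/OO/XX/OO is terminal +0 (X); from XX/.O/../.O depth 8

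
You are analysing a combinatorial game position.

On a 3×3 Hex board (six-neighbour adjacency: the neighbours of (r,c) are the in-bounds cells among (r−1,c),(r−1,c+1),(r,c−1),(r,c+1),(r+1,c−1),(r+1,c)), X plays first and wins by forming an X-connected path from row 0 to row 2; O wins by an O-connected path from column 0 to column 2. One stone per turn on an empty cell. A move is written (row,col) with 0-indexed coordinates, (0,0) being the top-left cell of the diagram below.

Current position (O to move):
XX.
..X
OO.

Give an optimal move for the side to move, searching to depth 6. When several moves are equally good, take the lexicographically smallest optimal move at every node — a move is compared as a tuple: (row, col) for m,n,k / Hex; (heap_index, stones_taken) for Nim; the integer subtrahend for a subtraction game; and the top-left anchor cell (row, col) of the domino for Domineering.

[XX./..X/OO.] O move#1: (0,2):+1/XXO/..X/OO.*, (1,0):-1/XX./O.X/OO., (1,1):+1/XX./.OX/OO., (2,2):+1/XX./..X/OOO
[XXO/..X/OO.] X move#2: (1,0):-1/XXO/X.X/OO.*, (1,1):-1/XXO/.XX/OO., (2,2):-1/XXO/..X/OOX
[XXO/X.X/OO.] O move#3: (1,1):+1/XXO/XOX/OO.*, (2,2):+1/XXO/X.X/OOO
[XXO/XOX/OO.] end (terminal -1, X#4); searched XX./..X/OO. to 6

O's best at [XX./..X/OO.]: (0,2)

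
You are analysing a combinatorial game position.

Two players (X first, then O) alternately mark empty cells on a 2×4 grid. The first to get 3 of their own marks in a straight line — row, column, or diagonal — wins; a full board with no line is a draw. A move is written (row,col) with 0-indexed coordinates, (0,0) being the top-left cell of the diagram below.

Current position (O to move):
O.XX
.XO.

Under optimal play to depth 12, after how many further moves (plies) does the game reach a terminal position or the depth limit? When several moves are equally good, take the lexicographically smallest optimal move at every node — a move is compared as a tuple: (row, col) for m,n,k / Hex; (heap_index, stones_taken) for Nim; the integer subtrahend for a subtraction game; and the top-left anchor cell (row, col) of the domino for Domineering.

PV length from [O.XX/.XO.]: 3 plies

p1 O@[O.XX/.XO.]: (0,1)[OOXX/.XO.]+0* (1,0)[O.XX/OXO.]-1 (1,3)[O.XX/.XOO]-1
p2 X@[OOXX/.XO.]: (1,0)[OOXX/XXO.]+0* (1,3)[OOXX/.XOX]+0
p3 O@[OOXX/XXO.]: (1,3)[OOXX/XXOO]+0*
p4 X@[OOXX/XXOO] terminal +0; root [O.XX/.XO.] d12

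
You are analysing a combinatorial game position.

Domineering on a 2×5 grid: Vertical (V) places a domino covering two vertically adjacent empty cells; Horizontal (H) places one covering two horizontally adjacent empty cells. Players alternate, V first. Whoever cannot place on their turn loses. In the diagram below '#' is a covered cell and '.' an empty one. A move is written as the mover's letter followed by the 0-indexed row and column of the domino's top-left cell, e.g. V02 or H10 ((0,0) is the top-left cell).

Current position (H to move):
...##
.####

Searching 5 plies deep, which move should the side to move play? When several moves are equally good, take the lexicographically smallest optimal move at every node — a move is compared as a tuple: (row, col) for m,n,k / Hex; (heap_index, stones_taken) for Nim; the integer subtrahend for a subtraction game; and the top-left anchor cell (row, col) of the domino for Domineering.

H's best at [...##/.####]: H00

ply 1, H at ...##/.#### | H00=+1→##.##/.####*; H01=-1→.####/.####
ply 2: ##.##/.#### is terminal -1 (V); from ...##/.#### depth 5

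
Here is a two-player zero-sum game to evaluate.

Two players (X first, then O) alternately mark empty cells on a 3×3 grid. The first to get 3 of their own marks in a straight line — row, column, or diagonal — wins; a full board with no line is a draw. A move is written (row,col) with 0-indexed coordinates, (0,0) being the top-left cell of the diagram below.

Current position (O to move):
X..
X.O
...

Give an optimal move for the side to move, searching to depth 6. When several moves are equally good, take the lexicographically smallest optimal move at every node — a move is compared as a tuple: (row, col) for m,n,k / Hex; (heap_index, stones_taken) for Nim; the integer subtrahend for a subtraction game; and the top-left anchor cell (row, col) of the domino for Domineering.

[X../X.O/...] O move#1: (0,1):-1/XO./X.O/..., (0,2):-1/X.O/X.O/..., (1,1):-1/X../XOO/..., (2,0):+0/X../X.O/O..*, (2,1):-1/X../X.O/.O., (2,2):-1/X../X.O/..O
[X../X.O/O..] X move#2: (0,1):-1/XX./X.O/O.., (0,2):+0/X.X/X.O/O..*, (1,1):-1/X../XXO/O.., (2,1):-1/X../X.O/OX., (2,2):+0/X../X.O/O.X
[X.X/X.O/O..] O move#3: (0,1):+0/XOX/X.O/O..*, (1,1):-1/X.X/XOO/O.., (2,1):-1/X.X/X.O/OO., (2,2):-1/X.X/X.O/O.O
[XOX/X.O/O..] X move#4: (1,1):+0/XOX/XXO/O..*, (2,1):+0/XOX/X.O/OX., (2,2):+0/XOX/X.O/O.X
[XOX/XXO/O..] O move#5: (2,1):-1/XOX/XXO/OO., (2,2):+0/XOX/XXO/O.O*
[XOX/XXO/O.O] X move#6: (2,1):+0/XOX/XXO/OXO*
[XOX/XXO/OXO] end (terminal +0, O#7); searched X../X.O/... to 6

O's best at [X../X.O/...]: (2,0)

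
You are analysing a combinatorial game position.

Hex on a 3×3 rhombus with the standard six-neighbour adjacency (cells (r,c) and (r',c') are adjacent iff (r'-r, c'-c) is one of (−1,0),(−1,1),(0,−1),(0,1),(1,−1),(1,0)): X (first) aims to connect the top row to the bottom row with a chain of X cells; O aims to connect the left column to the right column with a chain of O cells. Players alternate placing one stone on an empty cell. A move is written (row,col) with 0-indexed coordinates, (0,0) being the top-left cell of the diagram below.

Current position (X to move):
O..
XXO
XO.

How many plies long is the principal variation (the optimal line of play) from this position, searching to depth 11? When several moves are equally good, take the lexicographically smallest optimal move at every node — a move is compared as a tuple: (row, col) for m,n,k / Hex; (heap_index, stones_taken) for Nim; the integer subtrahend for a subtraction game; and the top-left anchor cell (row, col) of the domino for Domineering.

PV length from [O../XXO/XO.]: 1 ply

[O../XXO/XO.] X move#1: (0,1):+1/OX./XXO/XO.*, (0,2):+1/O.X/XXO/XO., (2,2):+1/O../XXO/XOX
[OX./XXO/XO.] end (terminal -1, O#2); searched O../XXO/XO. to 11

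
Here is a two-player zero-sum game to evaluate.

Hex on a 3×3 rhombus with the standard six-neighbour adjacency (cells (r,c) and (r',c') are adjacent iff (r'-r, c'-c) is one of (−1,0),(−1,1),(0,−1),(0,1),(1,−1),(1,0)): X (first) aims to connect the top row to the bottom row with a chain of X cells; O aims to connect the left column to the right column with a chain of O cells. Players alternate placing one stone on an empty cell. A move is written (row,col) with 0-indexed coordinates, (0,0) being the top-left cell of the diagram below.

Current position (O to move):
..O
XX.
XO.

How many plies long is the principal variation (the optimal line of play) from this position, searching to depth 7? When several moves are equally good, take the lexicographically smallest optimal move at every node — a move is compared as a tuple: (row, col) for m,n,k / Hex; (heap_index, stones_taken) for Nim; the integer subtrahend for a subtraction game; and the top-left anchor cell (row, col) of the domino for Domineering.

[..O/XX./XO.] O move#1: (0,0):-1/O.O/XX./XO.*, (0,1):-1/.OO/XX./XO., (1,2):-1/..O/XXO/XO., (2,2):-1/..O/XX./XOO
[O.O/XX./XO.] X move#2: (0,1):+1/OXO/XX./XO.*, (1,2):-1/O.O/XXX/XO., (2,2):-1/O.O/XX./XOX
[OXO/XX./XO.] end (terminal -1, O#3); searched ..O/XX./XO. to 7

PV length from [..O/XX./XO.]: 2 plies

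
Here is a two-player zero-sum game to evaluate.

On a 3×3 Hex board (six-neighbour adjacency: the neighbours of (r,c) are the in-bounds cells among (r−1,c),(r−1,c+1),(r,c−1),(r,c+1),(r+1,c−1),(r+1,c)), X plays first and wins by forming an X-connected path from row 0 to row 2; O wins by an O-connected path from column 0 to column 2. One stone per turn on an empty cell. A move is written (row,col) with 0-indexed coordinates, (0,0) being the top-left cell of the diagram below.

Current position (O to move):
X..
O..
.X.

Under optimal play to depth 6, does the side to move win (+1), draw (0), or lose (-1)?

ply 1, O at X../O../.X. | (0,1)=-1→XO./O../.X.; (0,2)=+1→X.O/O../.X.*; (1,1)=+1→X../OO./.X.; (1,2)=-1→X../O.O/.X.; (2,0)=-1→X../O../OX.; (2,2)=-1→X../O../.XO
ply 2, X at X.O/O../.X. | (0,1)=-1→XXO/O../.X.*; (1,1)=-1→X.O/OX./.X.; (1,2)=-1→X.O/O.X/.X.; (2,0)=-1→X.O/O../XX.; (2,2)=-1→X.O/O../.XX
ply 3, O at XXO/O../.X. | (1,1)=+1→XXO/OO./.X.*; (1,2)=-1→XXO/O.O/.X.; (2,0)=-1→XXO/O../OX.; (2,2)=-1→XXO/O../.XO
ply 4: XXO/OO./.X. is terminal -1 (X); from X../O../.X. depth 6

value(X../O../.X., O) = +1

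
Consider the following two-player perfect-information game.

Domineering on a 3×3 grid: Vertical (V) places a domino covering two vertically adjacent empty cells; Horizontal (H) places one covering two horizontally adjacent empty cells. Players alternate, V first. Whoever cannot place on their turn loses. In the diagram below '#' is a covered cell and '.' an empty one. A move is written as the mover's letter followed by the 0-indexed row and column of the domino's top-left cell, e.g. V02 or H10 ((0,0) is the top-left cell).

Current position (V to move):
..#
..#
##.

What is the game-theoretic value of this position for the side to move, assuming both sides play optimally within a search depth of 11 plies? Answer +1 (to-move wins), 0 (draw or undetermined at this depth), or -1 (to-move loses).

value(..#/..#/##., V) = +1

p1 V@[..#/..#/##.]: V00[#.#/#.#/##.]+1* V01[.##/.##/##.]+1
p2 H@[#.#/#.#/##.] terminal -1; root [..#/..#/##.] d11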